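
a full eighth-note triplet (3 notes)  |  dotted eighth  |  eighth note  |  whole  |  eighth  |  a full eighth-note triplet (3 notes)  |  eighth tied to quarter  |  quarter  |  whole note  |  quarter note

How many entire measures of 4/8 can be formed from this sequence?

One bar of 4/8 = 8 sixteenth notes.
Convert each value to sixteenth notes: a full eighth-note triplet (3 notes) (three triplet eighths span one quarter) = 4; dotted eighth = 3; eighth note = 2; whole = 16; eighth = 2; a full eighth-note triplet (3 notes) (three triplet eighths span one quarter) = 4; eighth tied to quarter (eighth + quarter) = 6; quarter = 4; whole note = 16; quarter note = 4.
Adding: 4 + 3 + 2 + 16 + 2 + 4 + 6 + 4 + 16 + 4 = 61.
61 ÷ 8 = 7 complete bars with 5 left over.

7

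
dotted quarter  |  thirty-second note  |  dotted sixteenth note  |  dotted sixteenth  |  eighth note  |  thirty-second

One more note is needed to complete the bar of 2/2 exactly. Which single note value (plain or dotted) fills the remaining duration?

The bar of 2/2 = 32 thirty-second notes.
Express everything in thirty-second notes: dotted quarter = 12; thirty-second note = 1; dotted sixteenth note = 3; dotted sixteenth = 3; eighth note = 4; thirty-second = 1.
Sum: 12 + 1 + 3 + 3 + 4 + 1 = 24.
Remaining: 32 − 24 = 8 thirty-second notes, which is a quarter note.

quarter note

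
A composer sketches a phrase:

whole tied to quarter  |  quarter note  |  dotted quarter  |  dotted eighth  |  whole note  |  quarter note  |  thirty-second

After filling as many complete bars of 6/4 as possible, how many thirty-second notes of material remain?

11

One bar of 6/4 = 48 thirty-second notes.
Express everything in thirty-second notes: whole tied to quarter (whole + quarter) = 40; quarter note = 8; dotted quarter = 12; dotted eighth = 6; whole note = 32; quarter note = 8; thirty-second = 1.
Adding: 40 + 8 + 12 + 6 + 32 + 8 + 1 = 107.
107 ÷ 48 = 2 complete bars with 11 thirty-second notes remaining.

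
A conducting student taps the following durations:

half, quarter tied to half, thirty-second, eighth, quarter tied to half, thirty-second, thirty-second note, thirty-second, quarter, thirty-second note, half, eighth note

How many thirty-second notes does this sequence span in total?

Each duration in thirty-second notes: half = 16; quarter tied to half (quarter + half) = 24; thirty-second = 1; eighth = 4; quarter tied to half (quarter + half) = 24; thirty-second = 1; thirty-second note = 1; thirty-second = 1; quarter = 8; thirty-second note = 1; half = 16; eighth note = 4.
Total: 16 + 24 + 1 + 4 + 24 + 1 + 1 + 1 + 8 + 1 + 16 + 4 = 101 thirty-second notes.

101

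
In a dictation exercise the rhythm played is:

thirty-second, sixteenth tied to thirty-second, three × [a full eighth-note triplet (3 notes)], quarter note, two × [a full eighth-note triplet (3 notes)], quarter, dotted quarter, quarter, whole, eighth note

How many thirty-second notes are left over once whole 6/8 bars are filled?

20

One bar of 6/8 = 24 thirty-second notes.
Working in thirty-second notes: thirty-second = 1; sixteenth tied to thirty-second (sixteenth + thirty-second) = 3; a full eighth-note triplet (3 notes) (three triplet eighths span one quarter) = 8; a full eighth-note triplet (3 notes) (three triplet eighths span one quarter) = 8; a full eighth-note triplet (3 notes) (three triplet eighths span one quarter) = 8; quarter note = 8; a full eighth-note triplet (3 notes) (three triplet eighths span one quarter) = 8; a full eighth-note triplet (3 notes) (three triplet eighths span one quarter) = 8; quarter = 8; dotted quarter = 12; quarter = 8; whole = 32; eighth note = 4.
Sum: 1 + 3 + 8 + 8 + 8 + 8 + 8 + 8 + 8 + 12 + 8 + 32 + 4 = 116.
116 ÷ 24 = 4 complete bars with 20 thirty-second notes remaining.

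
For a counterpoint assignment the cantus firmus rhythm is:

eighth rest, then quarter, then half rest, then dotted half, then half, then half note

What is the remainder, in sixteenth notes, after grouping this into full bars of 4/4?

One bar of 4/4 = 8 eighth notes.
Convert each value to eighth notes: eighth rest = 1; quarter = 2; half rest = 4; dotted half = 6; half = 4; half note = 4.
Sum: 1 + 2 + 4 + 6 + 4 + 4 = 21.
21 ÷ 8 = 2 complete bars with 5 eighth notes remaining = 10 sixteenth notes.

10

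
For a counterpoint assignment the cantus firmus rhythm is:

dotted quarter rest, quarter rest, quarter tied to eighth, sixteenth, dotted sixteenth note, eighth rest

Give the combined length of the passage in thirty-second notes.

Working in thirty-second notes: dotted quarter rest = 12; quarter rest = 8; quarter tied to eighth (quarter + eighth) = 12; sixteenth = 2; dotted sixteenth note = 3; eighth rest = 4.
Adding: 12 + 8 + 12 + 2 + 3 + 4 = 41 thirty-second notes.

41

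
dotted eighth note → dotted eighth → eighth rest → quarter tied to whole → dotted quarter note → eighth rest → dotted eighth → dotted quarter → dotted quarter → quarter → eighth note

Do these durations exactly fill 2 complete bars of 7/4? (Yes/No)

No

One bar of 7/4 = 28 sixteenth notes, so 2 bars = 56.
Each duration in sixteenth notes: dotted eighth note = 3; dotted eighth = 3; eighth rest = 2; quarter tied to whole (quarter + whole) = 20; dotted quarter note = 6; eighth rest = 2; dotted eighth = 3; dotted quarter = 6; dotted quarter = 6; quarter = 4; eighth note = 2.
Sum: 3 + 3 + 2 + 20 + 6 + 2 + 3 + 6 + 6 + 4 + 2 = 57.
57 exceeds 56, so the answer is No.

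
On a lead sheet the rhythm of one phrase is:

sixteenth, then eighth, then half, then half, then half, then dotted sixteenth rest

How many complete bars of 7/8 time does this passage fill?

2

One bar of 7/8 = 28 thirty-second notes.
Convert each value to thirty-second notes: sixteenth = 2; eighth = 4; half = 16; half = 16; half = 16; dotted sixteenth rest = 3.
Altogether 2 + 4 + 16 + 16 + 16 + 3 = 57.
57 ÷ 28 = 2 complete bars with 1 left over.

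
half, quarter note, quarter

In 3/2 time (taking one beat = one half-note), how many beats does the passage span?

2

One half-note beat = 2 quarter notes.
Convert each value to quarter notes: half = 2; quarter note = 1; quarter = 1.
Adding: 2 + 1 + 1 = 4.
4 ÷ 2 = 2 beats.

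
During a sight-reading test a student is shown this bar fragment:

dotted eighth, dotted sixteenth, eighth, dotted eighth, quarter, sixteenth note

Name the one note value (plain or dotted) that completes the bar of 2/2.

The bar of 2/2 = 32 thirty-second notes.
In thirty-second notes: dotted eighth = 6; dotted sixteenth = 3; eighth = 4; dotted eighth = 6; quarter = 8; sixteenth note = 2.
Altogether 6 + 3 + 4 + 6 + 8 + 2 = 29.
Remaining: 32 − 29 = 3 thirty-second notes, which is a dotted sixteenth note.

dotted sixteenth note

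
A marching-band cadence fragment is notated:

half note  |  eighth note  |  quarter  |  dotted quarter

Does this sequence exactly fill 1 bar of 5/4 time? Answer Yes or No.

One bar of 5/4 = 10 eighth notes.
Express everything in eighth notes: half note = 4; eighth note = 1; quarter = 2; dotted quarter = 3.
Total: 4 + 1 + 2 + 3 = 10.
10 equals 10, so the answer is Yes.

Yes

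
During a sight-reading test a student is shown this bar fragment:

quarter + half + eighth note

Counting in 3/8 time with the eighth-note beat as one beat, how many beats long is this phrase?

One eighth-note beat = 2 sixteenth notes.
Express everything in sixteenth notes: quarter = 4; half = 8; eighth note = 2.
Total: 4 + 8 + 2 = 14.
14 ÷ 2 = 7 beats.

7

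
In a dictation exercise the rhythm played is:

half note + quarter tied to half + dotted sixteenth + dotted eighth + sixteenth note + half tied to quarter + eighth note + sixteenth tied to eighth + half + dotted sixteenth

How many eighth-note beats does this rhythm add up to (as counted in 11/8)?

26

One eighth-note beat = 4 thirty-second notes.
Working in thirty-second notes: half note = 16; quarter tied to half (quarter + half) = 24; dotted sixteenth = 3; dotted eighth = 6; sixteenth note = 2; half tied to quarter (half + quarter) = 24; eighth note = 4; sixteenth tied to eighth (sixteenth + eighth) = 6; half = 16; dotted sixteenth = 3.
Total: 16 + 24 + 3 + 6 + 2 + 24 + 4 + 6 + 16 + 3 = 104.
104 ÷ 4 = 26 beats.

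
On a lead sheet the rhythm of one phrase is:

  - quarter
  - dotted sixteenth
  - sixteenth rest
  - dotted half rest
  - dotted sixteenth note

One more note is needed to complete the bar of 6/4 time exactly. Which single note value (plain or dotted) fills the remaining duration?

The bar of 6/4 = 48 thirty-second notes.
Convert each value to thirty-second notes: quarter = 8; dotted sixteenth = 3; sixteenth rest = 2; dotted half rest = 24; dotted sixteenth note = 3.
Total: 8 + 3 + 2 + 24 + 3 = 40.
Remaining: 48 − 40 = 8 thirty-second notes, which is a quarter note.

quarter note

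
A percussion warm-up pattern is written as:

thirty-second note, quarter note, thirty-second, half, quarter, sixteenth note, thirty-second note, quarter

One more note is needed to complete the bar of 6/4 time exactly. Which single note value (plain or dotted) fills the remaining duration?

The bar of 6/4 = 48 thirty-second notes.
In thirty-second notes: thirty-second note = 1; quarter note = 8; thirty-second = 1; half = 16; quarter = 8; sixteenth note = 2; thirty-second note = 1; quarter = 8.
Total: 1 + 8 + 1 + 16 + 8 + 2 + 1 + 8 = 45.
Remaining: 48 − 45 = 3 thirty-second notes, which is a dotted sixteenth note.

dotted sixteenth note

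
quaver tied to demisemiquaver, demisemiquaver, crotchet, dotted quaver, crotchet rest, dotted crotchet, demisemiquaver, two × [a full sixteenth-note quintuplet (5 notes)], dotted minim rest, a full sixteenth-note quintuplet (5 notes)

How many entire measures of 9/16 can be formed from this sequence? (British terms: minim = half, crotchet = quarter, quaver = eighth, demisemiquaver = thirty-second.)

One bar of 9/16 = 18 thirty-second notes.
Working in thirty-second notes: quaver tied to demisemiquaver (quaver + demisemiquaver) = 5; demisemiquaver = 1; crotchet = 8; dotted quaver = 6; crotchet rest = 8; dotted crotchet = 12; demisemiquaver = 1; a full sixteenth-note quintuplet (5 notes) (five quintuplet sixteenths span one quarter) = 8; a full sixteenth-note quintuplet (5 notes) (five quintuplet sixteenths span one quarter) = 8; dotted minim rest = 24; a full sixteenth-note quintuplet (5 notes) (five quintuplet sixteenths span one quarter) = 8.
Adding: 5 + 1 + 8 + 6 + 8 + 12 + 1 + 8 + 8 + 24 + 8 = 89.
89 ÷ 18 = 4 complete bars with 17 left over.

4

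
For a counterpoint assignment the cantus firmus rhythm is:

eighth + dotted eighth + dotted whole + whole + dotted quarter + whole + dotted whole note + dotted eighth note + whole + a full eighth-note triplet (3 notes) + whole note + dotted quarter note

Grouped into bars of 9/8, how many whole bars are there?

One bar of 9/8 = 18 sixteenth notes.
Express everything in sixteenth notes: eighth = 2; dotted eighth = 3; dotted whole = 24; whole = 16; dotted quarter = 6; whole = 16; dotted whole note = 24; dotted eighth note = 3; whole = 16; a full eighth-note triplet (3 notes) (three triplet eighths span one quarter) = 4; whole note = 16; dotted quarter note = 6.
Adding: 2 + 3 + 24 + 16 + 6 + 16 + 24 + 3 + 16 + 4 + 16 + 6 = 136.
136 ÷ 18 = 7 complete bars with 10 left over.

7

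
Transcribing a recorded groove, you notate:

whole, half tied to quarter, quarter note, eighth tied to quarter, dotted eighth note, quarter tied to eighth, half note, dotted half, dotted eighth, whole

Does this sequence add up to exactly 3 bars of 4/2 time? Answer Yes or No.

No

One bar of 4/2 = 32 sixteenth notes, so 3 bars = 96.
In sixteenth notes: whole = 16; half tied to quarter (half + quarter) = 12; quarter note = 4; eighth tied to quarter (eighth + quarter) = 6; dotted eighth note = 3; quarter tied to eighth (quarter + eighth) = 6; half note = 8; dotted half = 12; dotted eighth = 3; whole = 16.
Sum: 16 + 12 + 4 + 6 + 3 + 6 + 8 + 12 + 3 + 16 = 86.
86 falls short of 96, so the answer is No.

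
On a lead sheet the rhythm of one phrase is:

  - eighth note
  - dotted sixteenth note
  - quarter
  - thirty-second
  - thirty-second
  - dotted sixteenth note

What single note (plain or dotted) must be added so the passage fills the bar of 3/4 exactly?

eighth note

The bar of 3/4 = 24 thirty-second notes.
In thirty-second notes: eighth note = 4; dotted sixteenth note = 3; quarter = 8; thirty-second = 1; thirty-second = 1; dotted sixteenth note = 3.
Altogether 4 + 3 + 8 + 1 + 1 + 3 = 20.
Remaining: 24 − 20 = 4 thirty-second notes, which is a eighth note.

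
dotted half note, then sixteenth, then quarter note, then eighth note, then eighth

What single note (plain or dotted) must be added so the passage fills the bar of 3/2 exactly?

The bar of 3/2 = 24 sixteenth notes.
Working in sixteenth notes: dotted half note = 12; sixteenth = 1; quarter note = 4; eighth note = 2; eighth = 2.
Sum: 12 + 1 + 4 + 2 + 2 = 21.
Remaining: 24 − 21 = 3 sixteenth notes, which is a dotted eighth note.

dotted eighth note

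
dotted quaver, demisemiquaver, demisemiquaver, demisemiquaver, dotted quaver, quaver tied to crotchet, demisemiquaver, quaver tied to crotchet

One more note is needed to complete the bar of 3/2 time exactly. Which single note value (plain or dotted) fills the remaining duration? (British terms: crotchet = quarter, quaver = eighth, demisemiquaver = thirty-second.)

The bar of 3/2 = 48 thirty-second notes.
Convert each value to thirty-second notes: dotted quaver = 6; demisemiquaver = 1; demisemiquaver = 1; demisemiquaver = 1; dotted quaver = 6; quaver tied to crotchet (quaver + crotchet) = 12; demisemiquaver = 1; quaver tied to crotchet (quaver + crotchet) = 12.
Adding: 6 + 1 + 1 + 1 + 6 + 12 + 1 + 12 = 40.
Remaining: 48 − 40 = 8 thirty-second notes, which is a quarter note.

quarter note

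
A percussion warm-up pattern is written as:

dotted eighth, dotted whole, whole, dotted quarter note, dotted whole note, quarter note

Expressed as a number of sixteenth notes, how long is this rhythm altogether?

In sixteenth notes: dotted eighth = 3; dotted whole = 24; whole = 16; dotted quarter note = 6; dotted whole note = 24; quarter note = 4.
Total: 3 + 24 + 16 + 6 + 24 + 4 = 77 sixteenth notes.

77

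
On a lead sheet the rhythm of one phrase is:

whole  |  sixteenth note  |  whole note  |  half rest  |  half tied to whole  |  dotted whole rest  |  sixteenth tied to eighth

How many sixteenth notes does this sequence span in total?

Each duration in sixteenth notes: whole = 16; sixteenth note = 1; whole note = 16; half rest = 8; half tied to whole (half + whole) = 24; dotted whole rest = 24; sixteenth tied to eighth (sixteenth + eighth) = 3.
Adding: 16 + 1 + 16 + 8 + 24 + 24 + 3 = 92 sixteenth notes.

92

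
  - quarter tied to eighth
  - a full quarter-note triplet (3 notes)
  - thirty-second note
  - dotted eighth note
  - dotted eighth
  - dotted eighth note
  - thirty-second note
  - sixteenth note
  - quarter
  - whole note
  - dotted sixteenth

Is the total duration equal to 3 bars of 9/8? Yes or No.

No

One bar of 9/8 = 36 thirty-second notes, so 3 bars = 108.
Each duration in thirty-second notes: quarter tied to eighth (quarter + eighth) = 12; a full quarter-note triplet (3 notes) (three triplet quarters span one half) = 16; thirty-second note = 1; dotted eighth note = 6; dotted eighth = 6; dotted eighth note = 6; thirty-second note = 1; sixteenth note = 2; quarter = 8; whole note = 32; dotted sixteenth = 3.
Adding: 12 + 16 + 1 + 6 + 6 + 6 + 1 + 2 + 8 + 32 + 3 = 93.
93 falls short of 108, so the answer is No.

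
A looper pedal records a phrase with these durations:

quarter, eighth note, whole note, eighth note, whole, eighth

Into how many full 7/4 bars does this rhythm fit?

One bar of 7/4 = 14 eighth notes.
Working in eighth notes: quarter = 2; eighth note = 1; whole note = 8; eighth note = 1; whole = 8; eighth = 1.
Sum: 2 + 1 + 8 + 1 + 8 + 1 = 21.
21 ÷ 14 = 1 complete bar with 7 left over.

1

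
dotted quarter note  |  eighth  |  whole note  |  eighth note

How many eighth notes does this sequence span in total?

13

Working in eighth notes: dotted quarter note = 3; eighth = 1; whole note = 8; eighth note = 1.
Adding: 3 + 1 + 8 + 1 = 13 eighth notes.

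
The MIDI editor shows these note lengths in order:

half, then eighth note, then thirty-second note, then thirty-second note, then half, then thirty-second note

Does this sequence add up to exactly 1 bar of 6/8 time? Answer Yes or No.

No

One bar of 6/8 = 24 thirty-second notes.
Each duration in thirty-second notes: half = 16; eighth note = 4; thirty-second note = 1; thirty-second note = 1; half = 16; thirty-second note = 1.
Adding: 16 + 4 + 1 + 1 + 16 + 1 = 39.
39 exceeds 24, so the answer is No.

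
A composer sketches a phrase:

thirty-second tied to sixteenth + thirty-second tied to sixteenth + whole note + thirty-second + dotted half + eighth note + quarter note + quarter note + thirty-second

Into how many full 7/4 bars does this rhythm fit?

1

One bar of 7/4 = 56 thirty-second notes.
Convert each value to thirty-second notes: thirty-second tied to sixteenth (thirty-second + sixteenth) = 3; thirty-second tied to sixteenth (thirty-second + sixteenth) = 3; whole note = 32; thirty-second = 1; dotted half = 24; eighth note = 4; quarter note = 8; quarter note = 8; thirty-second = 1.
Sum: 3 + 3 + 32 + 1 + 24 + 4 + 8 + 8 + 1 = 84.
84 ÷ 56 = 1 complete bar with 28 left over.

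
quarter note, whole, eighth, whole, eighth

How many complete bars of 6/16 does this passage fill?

One bar of 6/16 = 3 eighth notes.
Working in eighth notes: quarter note = 2; whole = 8; eighth = 1; whole = 8; eighth = 1.
Sum: 2 + 8 + 1 + 8 + 1 = 20.
20 ÷ 3 = 6 complete bars with 2 left over.

6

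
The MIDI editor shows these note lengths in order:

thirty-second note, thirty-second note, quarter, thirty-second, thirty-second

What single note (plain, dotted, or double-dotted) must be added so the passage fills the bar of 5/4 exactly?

double-dotted half note

The bar of 5/4 = 40 thirty-second notes.
Convert each value to thirty-second notes: thirty-second note = 1; thirty-second note = 1; quarter = 8; thirty-second = 1; thirty-second = 1.
Total: 1 + 1 + 8 + 1 + 1 = 12.
Remaining: 40 − 12 = 28 thirty-second notes, which is a double-dotted half note.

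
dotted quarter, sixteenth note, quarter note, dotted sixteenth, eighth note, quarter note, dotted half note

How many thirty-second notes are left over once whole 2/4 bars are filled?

One bar of 2/4 = 16 thirty-second notes.
Express everything in thirty-second notes: dotted quarter = 12; sixteenth note = 2; quarter note = 8; dotted sixteenth = 3; eighth note = 4; quarter note = 8; dotted half note = 24.
Total: 12 + 2 + 8 + 3 + 4 + 8 + 24 = 61.
61 ÷ 16 = 3 complete bars with 13 thirty-second notes remaining.

13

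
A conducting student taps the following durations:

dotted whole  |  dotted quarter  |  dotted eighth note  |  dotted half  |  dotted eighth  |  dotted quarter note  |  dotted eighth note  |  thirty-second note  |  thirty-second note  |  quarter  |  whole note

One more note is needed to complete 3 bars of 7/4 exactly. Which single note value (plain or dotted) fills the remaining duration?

3 bars of 7/4 = 168 thirty-second notes.
Each duration in thirty-second notes: dotted whole = 48; dotted quarter = 12; dotted eighth note = 6; dotted half = 24; dotted eighth = 6; dotted quarter note = 12; dotted eighth note = 6; thirty-second note = 1; thirty-second note = 1; quarter = 8; whole note = 32.
Total: 48 + 12 + 6 + 24 + 6 + 12 + 6 + 1 + 1 + 8 + 32 = 156.
Remaining: 168 − 156 = 12 thirty-second notes, which is a dotted quarter note.

dotted quarter note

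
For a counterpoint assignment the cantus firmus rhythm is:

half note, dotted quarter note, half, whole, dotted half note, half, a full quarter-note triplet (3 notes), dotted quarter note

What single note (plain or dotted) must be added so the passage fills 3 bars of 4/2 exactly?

dotted whole note

3 bars of 4/2 = 48 eighth notes.
Working in eighth notes: half note = 4; dotted quarter note = 3; half = 4; whole = 8; dotted half note = 6; half = 4; a full quarter-note triplet (3 notes) (three triplet quarters span one half) = 4; dotted quarter note = 3.
Total: 4 + 3 + 4 + 8 + 6 + 4 + 4 + 3 = 36.
Remaining: 48 − 36 = 12 eighth notes, which is a dotted whole note.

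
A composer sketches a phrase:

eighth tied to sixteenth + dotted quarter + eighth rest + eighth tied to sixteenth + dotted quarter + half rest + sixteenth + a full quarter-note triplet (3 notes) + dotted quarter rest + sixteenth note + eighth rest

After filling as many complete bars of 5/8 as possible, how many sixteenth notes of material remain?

6

One bar of 5/8 = 10 sixteenth notes.
In sixteenth notes: eighth tied to sixteenth (eighth + sixteenth) = 3; dotted quarter = 6; eighth rest = 2; eighth tied to sixteenth (eighth + sixteenth) = 3; dotted quarter = 6; half rest = 8; sixteenth = 1; a full quarter-note triplet (3 notes) (three triplet quarters span one half) = 8; dotted quarter rest = 6; sixteenth note = 1; eighth rest = 2.
Sum: 3 + 6 + 2 + 3 + 6 + 8 + 1 + 8 + 6 + 1 + 2 = 46.
46 ÷ 10 = 4 complete bars with 6 sixteenth notes remaining.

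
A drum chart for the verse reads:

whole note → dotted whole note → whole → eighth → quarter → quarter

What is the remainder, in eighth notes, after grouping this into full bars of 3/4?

3

One bar of 3/4 = 6 eighth notes.
Express everything in eighth notes: whole note = 8; dotted whole note = 12; whole = 8; eighth = 1; quarter = 2; quarter = 2.
Adding: 8 + 12 + 8 + 1 + 2 + 2 = 33.
33 ÷ 6 = 5 complete bars with 3 eighth notes remaining.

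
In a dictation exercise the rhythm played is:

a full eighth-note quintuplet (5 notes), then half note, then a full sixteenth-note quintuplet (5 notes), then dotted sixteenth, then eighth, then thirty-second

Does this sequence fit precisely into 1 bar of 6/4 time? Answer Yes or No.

One bar of 6/4 = 48 thirty-second notes.
Each duration in thirty-second notes: a full eighth-note quintuplet (5 notes) (five quintuplet eighths span one half) = 16; half note = 16; a full sixteenth-note quintuplet (5 notes) (five quintuplet sixteenths span one quarter) = 8; dotted sixteenth = 3; eighth = 4; thirty-second = 1.
Adding: 16 + 16 + 8 + 3 + 4 + 1 = 48.
48 equals 48, so the answer is Yes.

Yes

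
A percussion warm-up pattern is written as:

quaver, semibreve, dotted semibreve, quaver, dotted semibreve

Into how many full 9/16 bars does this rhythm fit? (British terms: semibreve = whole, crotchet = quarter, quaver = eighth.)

One bar of 9/16 = 9 sixteenth notes.
In sixteenth notes: quaver = 2; semibreve = 16; dotted semibreve = 24; quaver = 2; dotted semibreve = 24.
Total: 2 + 16 + 24 + 2 + 24 = 68.
68 ÷ 9 = 7 complete bars with 5 left over.

7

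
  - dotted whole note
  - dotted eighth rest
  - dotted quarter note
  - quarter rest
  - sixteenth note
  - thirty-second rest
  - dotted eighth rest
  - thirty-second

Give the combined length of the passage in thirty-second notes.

Each duration in thirty-second notes: dotted whole note = 48; dotted eighth rest = 6; dotted quarter note = 12; quarter rest = 8; sixteenth note = 2; thirty-second rest = 1; dotted eighth rest = 6; thirty-second = 1.
Total: 48 + 6 + 12 + 8 + 2 + 1 + 6 + 1 = 84 thirty-second notes.

84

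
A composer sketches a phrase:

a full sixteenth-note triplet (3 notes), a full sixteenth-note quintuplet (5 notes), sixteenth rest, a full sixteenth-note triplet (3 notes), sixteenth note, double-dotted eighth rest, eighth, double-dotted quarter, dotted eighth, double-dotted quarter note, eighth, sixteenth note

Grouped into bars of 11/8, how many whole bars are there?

1

One bar of 11/8 = 44 thirty-second notes.
Convert each value to thirty-second notes: a full sixteenth-note triplet (3 notes) (three triplet sixteenths span one eighth) = 4; a full sixteenth-note quintuplet (5 notes) (five quintuplet sixteenths span one quarter) = 8; sixteenth rest = 2; a full sixteenth-note triplet (3 notes) (three triplet sixteenths span one eighth) = 4; sixteenth note = 2; double-dotted eighth rest = 7; eighth = 4; double-dotted quarter = 14; dotted eighth = 6; double-dotted quarter note = 14; eighth = 4; sixteenth note = 2.
Sum: 4 + 8 + 2 + 4 + 2 + 7 + 4 + 14 + 6 + 14 + 4 + 2 = 71.
71 ÷ 44 = 1 complete bar with 27 left over.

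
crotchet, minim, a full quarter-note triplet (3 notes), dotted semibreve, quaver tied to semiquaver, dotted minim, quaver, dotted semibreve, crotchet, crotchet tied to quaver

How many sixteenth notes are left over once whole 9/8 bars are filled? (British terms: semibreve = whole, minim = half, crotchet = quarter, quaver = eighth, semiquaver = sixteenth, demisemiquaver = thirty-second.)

5

One bar of 9/8 = 18 sixteenth notes.
In sixteenth notes: crotchet = 4; minim = 8; a full quarter-note triplet (3 notes) (three triplet quarters span one half) = 8; dotted semibreve = 24; quaver tied to semiquaver (quaver + semiquaver) = 3; dotted minim = 12; quaver = 2; dotted semibreve = 24; crotchet = 4; crotchet tied to quaver (crotchet + quaver) = 6.
Altogether 4 + 8 + 8 + 24 + 3 + 12 + 2 + 24 + 4 + 6 = 95.
95 ÷ 18 = 5 complete bars with 5 sixteenth notes remaining.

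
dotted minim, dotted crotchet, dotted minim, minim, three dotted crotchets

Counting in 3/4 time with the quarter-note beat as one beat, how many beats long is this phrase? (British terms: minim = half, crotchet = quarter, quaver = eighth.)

14

One quarter-note beat = 2 eighth notes.
Express everything in eighth notes: dotted minim = 6; dotted crotchet = 3; dotted minim = 6; minim = 4; dotted crotchet = 3; dotted crotchet = 3; dotted crotchet = 3.
Altogether 6 + 3 + 6 + 4 + 3 + 3 + 3 = 28.
28 ÷ 2 = 14 beats.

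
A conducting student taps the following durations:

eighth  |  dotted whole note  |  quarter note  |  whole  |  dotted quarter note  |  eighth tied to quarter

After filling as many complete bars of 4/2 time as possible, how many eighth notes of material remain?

13

One bar of 4/2 = 16 eighth notes.
Convert each value to eighth notes: eighth = 1; dotted whole note = 12; quarter note = 2; whole = 8; dotted quarter note = 3; eighth tied to quarter (eighth + quarter) = 3.
Sum: 1 + 12 + 2 + 8 + 3 + 3 = 29.
29 ÷ 16 = 1 complete bar with 13 eighth notes remaining.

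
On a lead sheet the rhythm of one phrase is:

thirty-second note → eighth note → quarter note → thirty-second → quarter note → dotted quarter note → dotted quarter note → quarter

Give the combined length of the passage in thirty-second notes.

54

Express everything in thirty-second notes: thirty-second note = 1; eighth note = 4; quarter note = 8; thirty-second = 1; quarter note = 8; dotted quarter note = 12; dotted quarter note = 12; quarter = 8.
Sum: 1 + 4 + 8 + 1 + 8 + 12 + 12 + 8 = 54 thirty-second notes.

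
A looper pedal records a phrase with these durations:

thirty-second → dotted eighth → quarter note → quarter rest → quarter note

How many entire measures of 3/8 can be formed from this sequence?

2

One bar of 3/8 = 12 thirty-second notes.
Convert each value to thirty-second notes: thirty-second = 1; dotted eighth = 6; quarter note = 8; quarter rest = 8; quarter note = 8.
Altogether 1 + 6 + 8 + 8 + 8 = 31.
31 ÷ 12 = 2 complete bars with 7 left over.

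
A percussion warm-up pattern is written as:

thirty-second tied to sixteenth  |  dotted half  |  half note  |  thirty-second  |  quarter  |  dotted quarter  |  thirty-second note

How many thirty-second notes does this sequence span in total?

Working in thirty-second notes: thirty-second tied to sixteenth (thirty-second + sixteenth) = 3; dotted half = 24; half note = 16; thirty-second = 1; quarter = 8; dotted quarter = 12; thirty-second note = 1.
Sum: 3 + 24 + 16 + 1 + 8 + 12 + 1 = 65 thirty-second notes.

65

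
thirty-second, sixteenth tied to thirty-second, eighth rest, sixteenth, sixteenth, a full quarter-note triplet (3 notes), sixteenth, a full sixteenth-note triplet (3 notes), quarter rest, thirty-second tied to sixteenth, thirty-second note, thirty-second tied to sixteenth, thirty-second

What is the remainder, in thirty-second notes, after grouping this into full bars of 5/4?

10

One bar of 5/4 = 40 thirty-second notes.
Working in thirty-second notes: thirty-second = 1; sixteenth tied to thirty-second (sixteenth + thirty-second) = 3; eighth rest = 4; sixteenth = 2; sixteenth = 2; a full quarter-note triplet (3 notes) (three triplet quarters span one half) = 16; sixteenth = 2; a full sixteenth-note triplet (3 notes) (three triplet sixteenths span one eighth) = 4; quarter rest = 8; thirty-second tied to sixteenth (thirty-second + sixteenth) = 3; thirty-second note = 1; thirty-second tied to sixteenth (thirty-second + sixteenth) = 3; thirty-second = 1.
Altogether 1 + 3 + 4 + 2 + 2 + 16 + 2 + 4 + 8 + 3 + 1 + 3 + 1 = 50.
50 ÷ 40 = 1 complete bar with 10 thirty-second notes remaining.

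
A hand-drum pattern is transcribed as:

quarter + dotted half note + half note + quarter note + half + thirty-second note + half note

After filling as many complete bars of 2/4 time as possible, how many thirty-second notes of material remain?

9

One bar of 2/4 = 16 thirty-second notes.
In thirty-second notes: quarter = 8; dotted half note = 24; half note = 16; quarter note = 8; half = 16; thirty-second note = 1; half note = 16.
Adding: 8 + 24 + 16 + 8 + 16 + 1 + 16 = 89.
89 ÷ 16 = 5 complete bars with 9 thirty-second notes remaining.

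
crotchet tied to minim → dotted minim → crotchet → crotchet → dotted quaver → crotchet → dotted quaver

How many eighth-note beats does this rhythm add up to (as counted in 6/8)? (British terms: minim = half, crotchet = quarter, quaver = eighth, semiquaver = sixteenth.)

21

One eighth-note beat = 2 sixteenth notes.
In sixteenth notes: crotchet tied to minim (crotchet + minim) = 12; dotted minim = 12; crotchet = 4; crotchet = 4; dotted quaver = 3; crotchet = 4; dotted quaver = 3.
Total: 12 + 12 + 4 + 4 + 3 + 4 + 3 = 42.
42 ÷ 2 = 21 beats.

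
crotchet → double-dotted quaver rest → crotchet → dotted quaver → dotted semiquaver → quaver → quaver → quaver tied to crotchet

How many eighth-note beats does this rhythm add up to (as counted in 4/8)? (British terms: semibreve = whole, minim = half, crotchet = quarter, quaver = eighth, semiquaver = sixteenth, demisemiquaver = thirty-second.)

13

One eighth-note beat = 4 thirty-second notes.
In thirty-second notes: crotchet = 8; double-dotted quaver rest = 7; crotchet = 8; dotted quaver = 6; dotted semiquaver = 3; quaver = 4; quaver = 4; quaver tied to crotchet (quaver + crotchet) = 12.
Adding: 8 + 7 + 8 + 6 + 3 + 4 + 4 + 12 = 52.
52 ÷ 4 = 13 beats.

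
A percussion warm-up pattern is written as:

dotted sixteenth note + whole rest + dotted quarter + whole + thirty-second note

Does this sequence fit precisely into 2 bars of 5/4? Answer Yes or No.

Yes

One bar of 5/4 = 40 thirty-second notes, so 2 bars = 80.
In thirty-second notes: dotted sixteenth note = 3; whole rest = 32; dotted quarter = 12; whole = 32; thirty-second note = 1.
Sum: 3 + 32 + 12 + 32 + 1 = 80.
80 equals 80, so the answer is Yes.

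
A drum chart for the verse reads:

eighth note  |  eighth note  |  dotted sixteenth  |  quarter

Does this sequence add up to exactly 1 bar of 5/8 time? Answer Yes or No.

No

One bar of 5/8 = 20 thirty-second notes.
In thirty-second notes: eighth note = 4; eighth note = 4; dotted sixteenth = 3; quarter = 8.
Total: 4 + 4 + 3 + 8 = 19.
19 falls short of 20, so the answer is No.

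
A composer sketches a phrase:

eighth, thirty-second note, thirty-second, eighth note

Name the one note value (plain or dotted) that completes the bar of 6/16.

sixteenth note

The bar of 6/16 = 12 thirty-second notes.
In thirty-second notes: eighth = 4; thirty-second note = 1; thirty-second = 1; eighth note = 4.
Sum: 4 + 1 + 1 + 4 = 10.
Remaining: 12 − 10 = 2 thirty-second notes, which is a sixteenth note.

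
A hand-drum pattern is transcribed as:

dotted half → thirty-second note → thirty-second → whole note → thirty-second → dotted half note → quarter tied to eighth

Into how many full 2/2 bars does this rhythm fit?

2

One bar of 2/2 = 32 thirty-second notes.
Working in thirty-second notes: dotted half = 24; thirty-second note = 1; thirty-second = 1; whole note = 32; thirty-second = 1; dotted half note = 24; quarter tied to eighth (quarter + eighth) = 12.
Sum: 24 + 1 + 1 + 32 + 1 + 24 + 12 = 95.
95 ÷ 32 = 2 complete bars with 31 left over.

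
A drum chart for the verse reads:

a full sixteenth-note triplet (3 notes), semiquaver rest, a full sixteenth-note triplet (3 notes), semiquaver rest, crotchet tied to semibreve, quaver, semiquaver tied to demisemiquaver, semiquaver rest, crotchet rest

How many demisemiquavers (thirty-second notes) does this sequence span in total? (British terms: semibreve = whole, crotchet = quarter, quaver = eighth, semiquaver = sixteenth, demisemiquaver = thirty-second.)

69

Express everything in thirty-second notes: a full sixteenth-note triplet (3 notes) (three triplet sixteenths span one eighth) = 4; semiquaver rest = 2; a full sixteenth-note triplet (3 notes) (three triplet sixteenths span one eighth) = 4; semiquaver rest = 2; crotchet tied to semibreve (crotchet + semibreve) = 40; quaver = 4; semiquaver tied to demisemiquaver (semiquaver + demisemiquaver) = 3; semiquaver rest = 2; crotchet rest = 8.
Adding: 4 + 2 + 4 + 2 + 40 + 4 + 3 + 2 + 8 = 69 thirty-second notes.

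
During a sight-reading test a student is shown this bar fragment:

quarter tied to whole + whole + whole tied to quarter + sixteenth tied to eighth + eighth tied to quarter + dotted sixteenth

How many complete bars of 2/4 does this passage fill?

One bar of 2/4 = 16 thirty-second notes.
Each duration in thirty-second notes: quarter tied to whole (quarter + whole) = 40; whole = 32; whole tied to quarter (whole + quarter) = 40; sixteenth tied to eighth (sixteenth + eighth) = 6; eighth tied to quarter (eighth + quarter) = 12; dotted sixteenth = 3.
Total: 40 + 32 + 40 + 6 + 12 + 3 = 133.
133 ÷ 16 = 8 complete bars with 5 left over.

8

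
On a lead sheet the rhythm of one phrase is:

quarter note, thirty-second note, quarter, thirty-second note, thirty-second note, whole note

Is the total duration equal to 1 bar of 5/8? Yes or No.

No

One bar of 5/8 = 20 thirty-second notes.
Each duration in thirty-second notes: quarter note = 8; thirty-second note = 1; quarter = 8; thirty-second note = 1; thirty-second note = 1; whole note = 32.
Adding: 8 + 1 + 8 + 1 + 1 + 32 = 51.
51 exceeds 20, so the answer is No.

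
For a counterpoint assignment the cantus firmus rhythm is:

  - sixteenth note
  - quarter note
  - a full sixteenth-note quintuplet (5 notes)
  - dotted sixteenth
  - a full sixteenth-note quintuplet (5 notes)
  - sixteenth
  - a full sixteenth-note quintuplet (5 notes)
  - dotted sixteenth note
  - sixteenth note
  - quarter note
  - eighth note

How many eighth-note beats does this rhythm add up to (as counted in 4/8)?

14

One eighth-note beat = 4 thirty-second notes.
Each duration in thirty-second notes: sixteenth note = 2; quarter note = 8; a full sixteenth-note quintuplet (5 notes) (five quintuplet sixteenths span one quarter) = 8; dotted sixteenth = 3; a full sixteenth-note quintuplet (5 notes) (five quintuplet sixteenths span one quarter) = 8; sixteenth = 2; a full sixteenth-note quintuplet (5 notes) (five quintuplet sixteenths span one quarter) = 8; dotted sixteenth note = 3; sixteenth note = 2; quarter note = 8; eighth note = 4.
Sum: 2 + 8 + 8 + 3 + 8 + 2 + 8 + 3 + 2 + 8 + 4 = 56.
56 ÷ 4 = 14 beats.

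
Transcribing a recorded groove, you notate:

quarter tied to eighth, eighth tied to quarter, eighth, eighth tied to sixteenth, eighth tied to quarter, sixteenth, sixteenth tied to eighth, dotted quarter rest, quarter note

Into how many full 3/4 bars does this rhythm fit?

3

One bar of 3/4 = 12 sixteenth notes.
Express everything in sixteenth notes: quarter tied to eighth (quarter + eighth) = 6; eighth tied to quarter (eighth + quarter) = 6; eighth = 2; eighth tied to sixteenth (eighth + sixteenth) = 3; eighth tied to quarter (eighth + quarter) = 6; sixteenth = 1; sixteenth tied to eighth (sixteenth + eighth) = 3; dotted quarter rest = 6; quarter note = 4.
Altogether 6 + 6 + 2 + 3 + 6 + 1 + 3 + 6 + 4 = 37.
37 ÷ 12 = 3 complete bars with 1 left over.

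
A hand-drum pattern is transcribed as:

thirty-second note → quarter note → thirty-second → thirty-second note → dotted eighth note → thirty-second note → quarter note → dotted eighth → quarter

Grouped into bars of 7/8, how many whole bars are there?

1

One bar of 7/8 = 28 thirty-second notes.
In thirty-second notes: thirty-second note = 1; quarter note = 8; thirty-second = 1; thirty-second note = 1; dotted eighth note = 6; thirty-second note = 1; quarter note = 8; dotted eighth = 6; quarter = 8.
Sum: 1 + 8 + 1 + 1 + 6 + 1 + 8 + 6 + 8 = 40.
40 ÷ 28 = 1 complete bar with 12 left over.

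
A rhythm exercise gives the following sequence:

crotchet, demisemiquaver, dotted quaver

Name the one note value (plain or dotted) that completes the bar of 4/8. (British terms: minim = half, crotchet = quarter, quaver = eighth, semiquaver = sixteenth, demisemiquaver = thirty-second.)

thirty-second note

The bar of 4/8 = 16 thirty-second notes.
In thirty-second notes: crotchet = 8; demisemiquaver = 1; dotted quaver = 6.
Adding: 8 + 1 + 6 = 15.
Remaining: 16 − 15 = 1 thirty-second note, which is a thirty-second note.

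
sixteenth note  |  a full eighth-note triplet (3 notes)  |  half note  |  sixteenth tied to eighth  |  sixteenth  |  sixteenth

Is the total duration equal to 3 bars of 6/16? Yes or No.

Yes

One bar of 6/16 = 6 sixteenth notes, so 3 bars = 18.
Convert each value to sixteenth notes: sixteenth note = 1; a full eighth-note triplet (3 notes) (three triplet eighths span one quarter) = 4; half note = 8; sixteenth tied to eighth (sixteenth + eighth) = 3; sixteenth = 1; sixteenth = 1.
Sum: 1 + 4 + 8 + 3 + 1 + 1 = 18.
18 equals 18, so the answer is Yes.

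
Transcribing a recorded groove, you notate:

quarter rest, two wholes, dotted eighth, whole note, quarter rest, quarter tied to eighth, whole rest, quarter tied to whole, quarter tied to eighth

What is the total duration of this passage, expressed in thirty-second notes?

214

Express everything in thirty-second notes: quarter rest = 8; whole = 32; whole = 32; dotted eighth = 6; whole note = 32; quarter rest = 8; quarter tied to eighth (quarter + eighth) = 12; whole rest = 32; quarter tied to whole (quarter + whole) = 40; quarter tied to eighth (quarter + eighth) = 12.
Sum: 8 + 32 + 32 + 6 + 32 + 8 + 12 + 32 + 40 + 12 = 214 thirty-second notes.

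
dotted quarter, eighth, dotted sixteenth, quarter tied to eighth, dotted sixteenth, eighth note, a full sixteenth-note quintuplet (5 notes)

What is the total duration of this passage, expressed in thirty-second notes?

46

Working in thirty-second notes: dotted quarter = 12; eighth = 4; dotted sixteenth = 3; quarter tied to eighth (quarter + eighth) = 12; dotted sixteenth = 3; eighth note = 4; a full sixteenth-note quintuplet (5 notes) (five quintuplet sixteenths span one quarter) = 8.
Total: 12 + 4 + 3 + 12 + 3 + 4 + 8 = 46 thirty-second notes.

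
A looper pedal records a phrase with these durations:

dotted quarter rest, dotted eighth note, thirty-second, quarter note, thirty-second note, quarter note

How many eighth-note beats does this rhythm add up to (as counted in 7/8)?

9

One eighth-note beat = 4 thirty-second notes.
Working in thirty-second notes: dotted quarter rest = 12; dotted eighth note = 6; thirty-second = 1; quarter note = 8; thirty-second note = 1; quarter note = 8.
Altogether 12 + 6 + 1 + 8 + 1 + 8 = 36.
36 ÷ 4 = 9 beats.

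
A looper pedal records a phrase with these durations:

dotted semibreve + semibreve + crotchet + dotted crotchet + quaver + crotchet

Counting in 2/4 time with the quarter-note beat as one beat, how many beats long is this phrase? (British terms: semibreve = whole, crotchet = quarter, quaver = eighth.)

One quarter-note beat = 2 eighth notes.
In eighth notes: dotted semibreve = 12; semibreve = 8; crotchet = 2; dotted crotchet = 3; quaver = 1; crotchet = 2.
Total: 12 + 8 + 2 + 3 + 1 + 2 = 28.
28 ÷ 2 = 14 beats.

14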